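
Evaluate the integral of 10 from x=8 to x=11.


The integral of a constant k over [a, b] equals k * (b - a).
integral from 8 to 11 of 10 dx
= 10 * (11 - 8)
= 10 * 3
= 30

30


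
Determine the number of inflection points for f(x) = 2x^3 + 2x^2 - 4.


Inflection points occur where f''(x) = 0 and concavity changes.
f(x) = 2x^3 + 2x^2 - 4
f'(x) = 6x^2 + 4x
f''(x) = 12x + 4
Set f''(x) = 0:
12x + 4 = 0
x = -4 / 12 = -1/3
Since f''(x) is linear (degree 1), it changes sign at this point.
Therefore there is exactly 1 inflection point.

1


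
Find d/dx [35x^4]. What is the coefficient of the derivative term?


We apply the power rule: d/dx [ax^n] = a*n * x^(n-1)
d/dx [35x^4]
= 35 * 4 * x^(4-1)
= 140x^3
The coefficient is 140

140


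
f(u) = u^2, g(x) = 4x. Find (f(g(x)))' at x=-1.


Using the chain rule: (f(g(x)))' = f'(g(x)) * g'(x)
First, find g(-1):
g(-1) = 4 * (-1) + 0 = -4
Next, f'(u) = 2u
And g'(x) = 4
So f'(g(-1)) * g'(-1)
= 2 * (-4) * 4
= -32

-32


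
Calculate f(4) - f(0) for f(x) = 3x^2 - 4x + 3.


Net change = f(b) - f(a)
f(x) = 3x^2 - 4x + 3
Compute f(4):
f(4) = 3 * 4^2 - 4 * 4 + 3
= 48 - 16 + 3
= 35
Compute f(0):
f(0) = 3 * 0^2 - 4 * 0 + 3
= 0 + 0 + 3
= 3
Net change = 35 - 3 = 32

32


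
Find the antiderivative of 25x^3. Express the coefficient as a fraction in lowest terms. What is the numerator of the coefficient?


Apply the power rule for integration:
integral of ax^n dx = a/(n+1) * x^(n+1) + C
integral of 25x^3 dx
= 25/4 * x^4 + C
The coefficient in lowest terms is 25/4, and its numerator is 25

25


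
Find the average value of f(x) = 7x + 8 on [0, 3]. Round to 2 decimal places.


Average value = 1/(b-a) * integral from a to b of f(x) dx
First compute the integral of 7x + 8:
F(x) = (7/2)x^2 + 8x
F(3) = 7/2 * 9 + 8 * 3 = 111/2
F(0) = 7/2 * 0 + 8 * 0 = 0
Integral = 111/2 - 0 = 111/2
Average = (111/2) / (3 - 0) = (111/2) / 3
= 37/2 = 18.50

18.50


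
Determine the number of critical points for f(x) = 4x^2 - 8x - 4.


Find where f'(x) = 0:
f'(x) = 8x - 8
Set f'(x) = 0:
8x - 8 = 0
x = 8 / 8 = 1
This is a linear equation in x, so there is exactly one solution.
Number of critical points: 1

1


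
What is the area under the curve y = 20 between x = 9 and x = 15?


The area under a constant function y = 20 is a rectangle.
Width = 15 - 9 = 6
Height = 20
Area = width * height
= 6 * 20
= 120

120


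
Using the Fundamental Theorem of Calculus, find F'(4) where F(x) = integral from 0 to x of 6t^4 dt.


By the Fundamental Theorem of Calculus (Part 1):
If F(x) = integral from 0 to x of f(t) dt, then F'(x) = f(x)
Here f(t) = 6t^4
So F'(x) = 6x^4
Evaluate at x = 4:
F'(4) = 6 * 4^4
= 6 * 256
= 1536

1536


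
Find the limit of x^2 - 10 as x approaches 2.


Since polynomials are continuous, we use direct substitution.
lim(x->2) of x^2 - 10
= 1 * 2^2 + 0 * 2 - 10
= 4 + 0 - 10
= -6

-6


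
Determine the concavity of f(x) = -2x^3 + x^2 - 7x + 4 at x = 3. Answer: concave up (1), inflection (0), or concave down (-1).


Concavity is determined by the sign of f''(x).
f(x) = -2x^3 + x^2 - 7x + 4
f'(x) = -6x^2 + 2x - 7
f''(x) = -12x + 2
f''(3) = -12 * 3 + 2
= -36 + 2
= -34
Since f''(3) < 0, the function is concave down (-1)

-1


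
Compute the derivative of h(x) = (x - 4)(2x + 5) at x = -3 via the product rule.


Let u(x) = x - 4 and v(x) = 2x + 5
u'(x) = 1
v'(x) = 2
Product rule: h'(x) = u'(x)*v(x) + u(x)*v'(x)
= 1 * (2x + 5) + (x - 4) * 2
At x = -3:
u(-3) = 1 * (-3) - 4 = -7
v(-3) = 2 * (-3) + 5 = -1
h'(-3) = 1 * (-1) + (-7) * 2
= -1 - 14
= -15

-15


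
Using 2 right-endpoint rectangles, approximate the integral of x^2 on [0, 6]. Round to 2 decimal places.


Right Riemann sum uses right endpoints of each subinterval.
Interval: [0, 6], n = 2
dx = (6 - 0) / 2 = 3
Right endpoints: [3, 6]
f values: [9, 36]
Sum = dx * (sum of f values)
= 3 * 45
= 135 = 135.00

135.00


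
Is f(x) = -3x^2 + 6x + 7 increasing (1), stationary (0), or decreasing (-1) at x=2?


Compute f'(x) to determine behavior:
f'(x) = -6x + 6
f'(2) = -6 * 2 + 6
= -12 + 6
= -6
Since f'(2) < 0, the function is decreasing (-1)

-1


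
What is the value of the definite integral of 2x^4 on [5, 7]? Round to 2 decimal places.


Find the antiderivative of 2x^4:
F(x) = 2/5 * x^5
Apply the Fundamental Theorem of Calculus:
F(7) - F(5)
= 2/5 * 7^5 - 2/5 * 5^5
= 2/5 * (16807 - 3125)
= 2/5 * 13682
= 27364/5 = 5472.80

5472.80


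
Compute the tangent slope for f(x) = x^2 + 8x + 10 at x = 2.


The slope of the tangent line equals f'(x) at the point.
f(x) = x^2 + 8x + 10
f'(x) = 2x + 8
At x = 2:
f'(2) = 2 * 2 + 8
= 4 + 8
= 12

12


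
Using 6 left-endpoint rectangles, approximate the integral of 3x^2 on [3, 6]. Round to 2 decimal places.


Left Riemann sum uses left endpoints of each subinterval.
Interval: [3, 6], n = 6
dx = (6 - 3) / 6 = 1/2
Left endpoints: [3, 7/2, 4, 9/2, 5, 11/2]
f values: [27, 147/4, 48, 243/4, 75, 363/4]
Sum = dx * (sum of f values)
= 1/2 * 1353/4
= 1353/8 ≈ 169.13

169.13


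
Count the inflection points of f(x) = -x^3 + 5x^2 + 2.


Inflection points occur where f''(x) = 0 and concavity changes.
f(x) = -x^3 + 5x^2 + 2
f'(x) = -3x^2 + 10x
f''(x) = -6x + 10
Set f''(x) = 0:
-6x + 10 = 0
x = -10 / (-6) = 5/3
Since f''(x) is linear (degree 1), it changes sign at this point.
Therefore there is exactly 1 inflection point.

1


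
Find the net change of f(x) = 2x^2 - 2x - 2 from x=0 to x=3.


Net change = f(b) - f(a)
f(x) = 2x^2 - 2x - 2
Compute f(3):
f(3) = 2 * 3^2 - 2 * 3 - 2
= 18 - 6 - 2
= 10
Compute f(0):
f(0) = 2 * 0^2 - 2 * 0 - 2
= 0 + 0 - 2
= -2
Net change = 10 - (-2) = 12

12


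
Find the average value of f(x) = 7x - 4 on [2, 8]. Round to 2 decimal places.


Average value = 1/(b-a) * integral from a to b of f(x) dx
First compute the integral of 7x - 4:
F(x) = (7/2)x^2 - 4x
F(8) = 7/2 * 64 - 4 * 8 = 192
F(2) = 7/2 * 4 - 4 * 2 = 6
Integral = 192 - 6 = 186
Average = 186 / (8 - 2) = 186 / 6
= 31 = 31.00

31.00


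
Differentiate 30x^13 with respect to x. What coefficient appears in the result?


We apply the power rule: d/dx [ax^n] = a*n * x^(n-1)
d/dx [30x^13]
= 30 * 13 * x^(13-1)
= 390x^12
The coefficient is 390

390


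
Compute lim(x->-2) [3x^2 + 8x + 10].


Since polynomials are continuous, we use direct substitution.
lim(x->-2) of 3x^2 + 8x + 10
= 3 * (-2)^2 + 8 * (-2) + 10
= 12 - 16 + 10
= 6

6


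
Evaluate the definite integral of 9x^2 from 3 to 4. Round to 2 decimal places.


Find the antiderivative of 9x^2:
F(x) = 9/3 * x^3
Apply the Fundamental Theorem of Calculus:
F(4) - F(3)
= 9/3 * 4^3 - 9/3 * 3^3
= 9/3 * (64 - 27)
= 9/3 * 37
= 111 = 111.00

111.00


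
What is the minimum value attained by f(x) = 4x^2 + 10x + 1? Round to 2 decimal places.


For a quadratic f(x) = ax^2 + bx + c with a > 0, the minimum is at the vertex.
Vertex x-coordinate: x = -b/(2a)
x = -(10) / (2 * 4)
x = -10/8 = -5/4
Substitute back to find the minimum value:
f(-5/4) = 4 * (-5/4)^2 + 10 * (-5/4) + 1
= 25/4 - 25/2 + 1
= -21/4 = -5.25

-5.25


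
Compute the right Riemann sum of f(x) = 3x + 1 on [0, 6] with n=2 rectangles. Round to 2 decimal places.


Right Riemann sum uses right endpoints of each subinterval.
Interval: [0, 6], n = 2
dx = (6 - 0) / 2 = 3
Right endpoints: [3, 6]
f values: [10, 19]
Sum = dx * (sum of f values)
= 3 * 29
= 87 = 87.00

87.00


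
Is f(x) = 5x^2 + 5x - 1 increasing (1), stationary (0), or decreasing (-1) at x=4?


Compute f'(x) to determine behavior:
f'(x) = 10x + 5
f'(4) = 10 * 4 + 5
= 40 + 5
= 45
Since f'(4) > 0, the function is increasing (1)

1


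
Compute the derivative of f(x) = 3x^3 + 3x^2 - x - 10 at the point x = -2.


Differentiate f(x) = 3x^3 + 3x^2 - x - 10 term by term:
f'(x) = 9x^2 + 6x - 1
Substitute x = -2:
f'(-2) = 9 * (-2)^2 + 6 * (-2) - 1
= 36 - 12 - 1
= 23

23


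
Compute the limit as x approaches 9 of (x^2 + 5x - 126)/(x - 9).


Direct substitution gives 0/0, so we factor the numerator.
Factor: (x^2 + 5x - 126) = (x - 9)(x + 14)
Cancel the common factor (x - 9):
(x^2 + 5x - 126)/(x - 9) = (x + 14)
Now substitute x = 9:
= (9) - (-14) = 23

23


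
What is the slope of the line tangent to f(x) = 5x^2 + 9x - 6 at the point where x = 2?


The slope of the tangent line equals f'(x) at the point.
f(x) = 5x^2 + 9x - 6
f'(x) = 10x + 9
At x = 2:
f'(2) = 10 * 2 + 9
= 20 + 9
= 29

29


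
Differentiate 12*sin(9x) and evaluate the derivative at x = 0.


Apply the chain rule to differentiate 12*sin(9x):
d/dx [12*sin(9x)]
= 12 * cos(9x) * d/dx(9x)
= 12 * 9 * cos(9x)
= 108 * cos(9x)
Evaluate at x = 0:
= 108 * cos(0)
= 108 * 1
= 108

108


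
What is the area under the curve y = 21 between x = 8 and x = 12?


The area under a constant function y = 21 is a rectangle.
Width = 12 - 8 = 4
Height = 21
Area = width * height
= 4 * 21
= 84

84


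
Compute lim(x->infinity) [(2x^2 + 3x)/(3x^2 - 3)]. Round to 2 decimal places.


For limits at infinity with equal-degree polynomials,
we compare leading coefficients.
Numerator leading term: 2x^2
Denominator leading term: 3x^2
Divide both by x^2:
lim = (2 + 3/x) / (3 - 3/x^2)
As x -> infinity, the 1/x and 1/x^2 terms vanish:
= 2/3 ≈ 0.67

0.67


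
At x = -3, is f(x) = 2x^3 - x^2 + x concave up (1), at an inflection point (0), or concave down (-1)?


Concavity is determined by the sign of f''(x).
f(x) = 2x^3 - x^2 + x
f'(x) = 6x^2 - 2x + 1
f''(x) = 12x - 2
f''(-3) = 12 * (-3) - 2
= -36 - 2
= -38
Since f''(-3) < 0, the function is concave down (-1)

-1


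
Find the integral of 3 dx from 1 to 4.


The integral of a constant k over [a, b] equals k * (b - a).
integral from 1 to 4 of 3 dx
= 3 * (4 - 1)
= 3 * 3
= 9

9


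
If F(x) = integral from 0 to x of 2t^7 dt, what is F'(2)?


By the Fundamental Theorem of Calculus (Part 1):
If F(x) = integral from 0 to x of f(t) dt, then F'(x) = f(x)
Here f(t) = 2t^7
So F'(x) = 2x^7
Evaluate at x = 2:
F'(2) = 2 * 2^7
= 2 * 128
= 256

256


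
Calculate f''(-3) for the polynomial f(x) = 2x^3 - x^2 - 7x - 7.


First derivative:
f'(x) = 6x^2 - 2x - 7
Second derivative:
f''(x) = 12x - 2
Substitute x = -3:
f''(-3) = 12 * (-3) - 2
= -36 - 2
= -38

-38


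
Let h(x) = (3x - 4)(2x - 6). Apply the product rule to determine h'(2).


Let u(x) = 3x - 4 and v(x) = 2x - 6
u'(x) = 3
v'(x) = 2
Product rule: h'(x) = u'(x)*v(x) + u(x)*v'(x)
= 3 * (2x - 6) + (3x - 4) * 2
At x = 2:
u(2) = 3 * 2 - 4 = 2
v(2) = 2 * 2 - 6 = -2
h'(2) = 3 * (-2) + 2 * 2
= -6 + 4
= -2

-2


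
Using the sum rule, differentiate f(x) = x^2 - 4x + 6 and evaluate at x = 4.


Differentiate term by term using power and sum rules:
f(x) = x^2 - 4x + 6
f'(x) = 2x - 4
Substitute x = 4:
f'(4) = 2 * 4 - 4
= 8 - 4
= 4

4


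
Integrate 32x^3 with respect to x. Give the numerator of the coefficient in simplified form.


Apply the power rule for integration:
integral of ax^n dx = a/(n+1) * x^(n+1) + C
integral of 32x^3 dx
= 32/4 * x^4 + C
= 8 * x^4 + C
The coefficient in lowest terms is 8 = 8/1, so its numerator is 8

8


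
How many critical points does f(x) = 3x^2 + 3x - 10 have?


Find where f'(x) = 0:
f'(x) = 6x + 3
Set f'(x) = 0:
6x + 3 = 0
x = -3 / 6 = -1/2
This is a linear equation in x, so there is exactly one solution.
Number of critical points: 1

1


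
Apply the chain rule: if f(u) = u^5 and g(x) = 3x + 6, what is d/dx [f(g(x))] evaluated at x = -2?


Using the chain rule: (f(g(x)))' = f'(g(x)) * g'(x)
First, find g(-2):
g(-2) = 3 * (-2) + 6 = 0
Next, f'(u) = 5u^4
And g'(x) = 3
So f'(g(-2)) * g'(-2)
= 5 * 0^4 * 3
= 5 * 0 * 3
= 0

0


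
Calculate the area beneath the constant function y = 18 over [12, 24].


The area under a constant function y = 18 is a rectangle.
Width = 24 - 12 = 12
Height = 18
Area = width * height
= 12 * 18
= 216

216


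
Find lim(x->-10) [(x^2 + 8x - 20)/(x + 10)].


Direct substitution gives 0/0, so we factor the numerator.
Factor: (x^2 + 8x - 20) = (x + 10)(x - 2)
Cancel the common factor (x + 10):
(x^2 + 8x - 20)/(x + 10) = (x - 2)
Now substitute x = -10:
= (-10) - (2) = -12

-12


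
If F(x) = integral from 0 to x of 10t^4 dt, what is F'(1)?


By the Fundamental Theorem of Calculus (Part 1):
If F(x) = integral from 0 to x of f(t) dt, then F'(x) = f(x)
Here f(t) = 10t^4
So F'(x) = 10x^4
Evaluate at x = 1:
F'(1) = 10 * 1^4
= 10 * 1
= 10

10


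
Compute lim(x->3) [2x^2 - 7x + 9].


Since polynomials are continuous, we use direct substitution.
lim(x->3) of 2x^2 - 7x + 9
= 2 * 3^2 - 7 * 3 + 9
= 18 - 21 + 9
= 6

6


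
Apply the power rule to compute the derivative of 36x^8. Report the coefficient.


We apply the power rule: d/dx [ax^n] = a*n * x^(n-1)
d/dx [36x^8]
= 36 * 8 * x^(8-1)
= 288x^7
The coefficient is 288

288


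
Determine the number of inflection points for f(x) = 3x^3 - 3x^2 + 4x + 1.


Inflection points occur where f''(x) = 0 and concavity changes.
f(x) = 3x^3 - 3x^2 + 4x + 1
f'(x) = 9x^2 - 6x + 4
f''(x) = 18x - 6
Set f''(x) = 0:
18x - 6 = 0
x = 6 / 18 = 1/3
Since f''(x) is linear (degree 1), it changes sign at this point.
Therefore there is exactly 1 inflection point.

1


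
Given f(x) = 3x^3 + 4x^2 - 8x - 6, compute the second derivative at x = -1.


First derivative:
f'(x) = 9x^2 + 8x - 8
Second derivative:
f''(x) = 18x + 8
Substitute x = -1:
f''(-1) = 18 * (-1) + 8
= -18 + 8
= -10

-10


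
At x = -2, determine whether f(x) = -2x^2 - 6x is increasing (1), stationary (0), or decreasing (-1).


Compute f'(x) to determine behavior:
f'(x) = -4x - 6
f'(-2) = -4 * (-2) - 6
= 8 - 6
= 2
Since f'(-2) > 0, the function is increasing (1)

1


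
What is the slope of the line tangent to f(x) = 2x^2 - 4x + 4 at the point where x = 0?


The slope of the tangent line equals f'(x) at the point.
f(x) = 2x^2 - 4x + 4
f'(x) = 4x - 4
At x = 0:
f'(0) = 4 * 0 - 4
= 0 - 4
= -4

-4


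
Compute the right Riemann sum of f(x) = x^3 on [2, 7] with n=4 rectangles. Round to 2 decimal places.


Right Riemann sum uses right endpoints of each subinterval.
Interval: [2, 7], n = 4
dx = (7 - 2) / 4 = 5/4
Right endpoints: [13/4, 9/2, 23/4, 7]
f values: [2197/64, 729/8, 12167/64, 343]
Sum = dx * (sum of f values)
= 5/4 * 10537/16
= 52685/64 ≈ 823.20

823.20


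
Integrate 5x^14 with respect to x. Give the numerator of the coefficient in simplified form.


Apply the power rule for integration:
integral of ax^n dx = a/(n+1) * x^(n+1) + C
integral of 5x^14 dx
= 5/15 * x^15 + C
= 1/3 * x^15 + C
The coefficient in lowest terms is 1/3, and its numerator is 1

1


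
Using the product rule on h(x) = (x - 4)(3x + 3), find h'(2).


Let u(x) = x - 4 and v(x) = 3x + 3
u'(x) = 1
v'(x) = 3
Product rule: h'(x) = u'(x)*v(x) + u(x)*v'(x)
= 1 * (3x + 3) + (x - 4) * 3
At x = 2:
u(2) = 1 * 2 - 4 = -2
v(2) = 3 * 2 + 3 = 9
h'(2) = 1 * 9 + (-2) * 3
= 9 - 6
= 3

3


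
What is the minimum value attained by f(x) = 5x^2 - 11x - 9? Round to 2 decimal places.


For a quadratic f(x) = ax^2 + bx + c with a > 0, the minimum is at the vertex.
Vertex x-coordinate: x = -b/(2a)
x = -(-11) / (2 * 5)
x = 11/10
Substitute back to find the minimum value:
f(11/10) = 5 * (11/10)^2 - 11 * (11/10) - 9
= 121/20 - 121/10 - 9
= -301/20 = -15.05

-15.05


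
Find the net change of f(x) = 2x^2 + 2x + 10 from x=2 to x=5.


Net change = f(b) - f(a)
f(x) = 2x^2 + 2x + 10
Compute f(5):
f(5) = 2 * 5^2 + 2 * 5 + 10
= 50 + 10 + 10
= 70
Compute f(2):
f(2) = 2 * 2^2 + 2 * 2 + 10
= 8 + 4 + 10
= 22
Net change = 70 - 22 = 48

48


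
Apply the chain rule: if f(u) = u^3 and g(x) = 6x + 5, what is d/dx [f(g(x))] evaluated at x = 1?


Using the chain rule: (f(g(x)))' = f'(g(x)) * g'(x)
First, find g(1):
g(1) = 6 * 1 + 5 = 11
Next, f'(u) = 3u^2
And g'(x) = 6
So f'(g(1)) * g'(1)
= 3 * 11^2 * 6
= 3 * 121 * 6
= 2178

2178


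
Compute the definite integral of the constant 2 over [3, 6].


The integral of a constant k over [a, b] equals k * (b - a).
integral from 3 to 6 of 2 dx
= 2 * (6 - 3)
= 2 * 3
= 6

6


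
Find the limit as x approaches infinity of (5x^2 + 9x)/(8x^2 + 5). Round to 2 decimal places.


For limits at infinity with equal-degree polynomials,
we compare leading coefficients.
Numerator leading term: 5x^2
Denominator leading term: 8x^2
Divide both by x^2:
lim = (5 + 9/x) / (8 + 5/x^2)
As x -> infinity, the 1/x and 1/x^2 terms vanish:
= 5/8 ≈ 0.63

0.63


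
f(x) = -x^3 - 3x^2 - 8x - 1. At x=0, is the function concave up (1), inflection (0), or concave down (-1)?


Concavity is determined by the sign of f''(x).
f(x) = -x^3 - 3x^2 - 8x - 1
f'(x) = -3x^2 - 6x - 8
f''(x) = -6x - 6
f''(0) = -6 * 0 - 6
= 0 - 6
= -6
Since f''(0) < 0, the function is concave down (-1)

-1


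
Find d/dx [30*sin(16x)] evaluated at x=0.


Apply the chain rule to differentiate 30*sin(16x):
d/dx [30*sin(16x)]
= 30 * cos(16x) * d/dx(16x)
= 30 * 16 * cos(16x)
= 480 * cos(16x)
Evaluate at x = 0:
= 480 * cos(0)
= 480 * 1
= 480

480


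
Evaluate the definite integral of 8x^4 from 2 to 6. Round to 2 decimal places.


Find the antiderivative of 8x^4:
F(x) = 8/5 * x^5
Apply the Fundamental Theorem of Calculus:
F(6) - F(2)
= 8/5 * 6^5 - 8/5 * 2^5
= 8/5 * (7776 - 32)
= 8/5 * 7744
= 61952/5 = 12390.40

12390.40


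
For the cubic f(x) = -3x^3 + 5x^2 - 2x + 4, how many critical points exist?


Find where f'(x) = 0:
f(x) = -3x^3 + 5x^2 - 2x + 4
f'(x) = -9x^2 + 10x - 2
This is a quadratic in x. Use the discriminant to count real roots.
Discriminant = (10)^2 - 4 * (-9) * (-2)
= 100 - 72
= 28
Since discriminant > 0, f'(x) = 0 has 2 real solutions.
Number of critical points: 2

2


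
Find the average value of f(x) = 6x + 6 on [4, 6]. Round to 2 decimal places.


Average value = 1/(b-a) * integral from a to b of f(x) dx
First compute the integral of 6x + 6:
F(x) = 3x^2 + 6x
F(6) = 3 * 36 + 6 * 6 = 144
F(4) = 3 * 16 + 6 * 4 = 72
Integral = 144 - 72 = 72
Average = 72 / (6 - 4) = 72 / 2
= 36 = 36.00

36.00


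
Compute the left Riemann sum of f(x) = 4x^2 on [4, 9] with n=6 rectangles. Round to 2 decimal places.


Left Riemann sum uses left endpoints of each subinterval.
Interval: [4, 9], n = 6
dx = (9 - 4) / 6 = 5/6
Left endpoints: [4, 29/6, 17/3, 13/2, 22/3, 49/6]
f values: [64, 841/9, 1156/9, 169, 1936/9, 2401/9]
Sum = dx * (sum of f values)
= 5/6 * 8431/9
= 42155/54 ≈ 780.65

780.65


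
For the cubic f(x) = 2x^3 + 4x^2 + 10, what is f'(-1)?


Differentiate f(x) = 2x^3 + 4x^2 + 10 term by term:
f'(x) = 6x^2 + 8x
Substitute x = -1:
f'(-1) = 6 * (-1)^2 + 8 * (-1) + 0
= 6 - 8 + 0
= -2

-2


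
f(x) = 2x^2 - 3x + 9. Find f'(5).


Differentiate term by term using power and sum rules:
f(x) = 2x^2 - 3x + 9
f'(x) = 4x - 3
Substitute x = 5:
f'(5) = 4 * 5 - 3
= 20 - 3
= 17

17


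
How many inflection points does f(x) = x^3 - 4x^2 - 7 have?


Inflection points occur where f''(x) = 0 and concavity changes.
f(x) = x^3 - 4x^2 - 7
f'(x) = 3x^2 - 8x
f''(x) = 6x - 8
Set f''(x) = 0:
6x - 8 = 0
x = 8 / 6 = 4/3
Since f''(x) is linear (degree 1), it changes sign at this point.
Therefore there is exactly 1 inflection point.

1


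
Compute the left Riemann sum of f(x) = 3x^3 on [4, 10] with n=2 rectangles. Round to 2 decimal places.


Left Riemann sum uses left endpoints of each subinterval.
Interval: [4, 10], n = 2
dx = (10 - 4) / 2 = 3
Left endpoints: [4, 7]
f values: [192, 1029]
Sum = dx * (sum of f values)
= 3 * 1221
= 3663 = 3663.00

3663.00


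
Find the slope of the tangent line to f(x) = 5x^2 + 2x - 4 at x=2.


The slope of the tangent line equals f'(x) at the point.
f(x) = 5x^2 + 2x - 4
f'(x) = 10x + 2
At x = 2:
f'(2) = 10 * 2 + 2
= 20 + 2
= 22

22


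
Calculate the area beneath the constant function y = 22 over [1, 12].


The area under a constant function y = 22 is a rectangle.
Width = 12 - 1 = 11
Height = 22
Area = width * height
= 11 * 22
= 242

242


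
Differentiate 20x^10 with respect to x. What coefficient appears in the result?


We apply the power rule: d/dx [ax^n] = a*n * x^(n-1)
d/dx [20x^10]
= 20 * 10 * x^(10-1)
= 200x^9
The coefficient is 200

200


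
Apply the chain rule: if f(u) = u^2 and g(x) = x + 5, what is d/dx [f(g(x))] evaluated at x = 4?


Using the chain rule: (f(g(x)))' = f'(g(x)) * g'(x)
First, find g(4):
g(4) = 1 * 4 + 5 = 9
Next, f'(u) = 2u
And g'(x) = 1
So f'(g(4)) * g'(4)
= 2 * 9 * 1
= 18

18


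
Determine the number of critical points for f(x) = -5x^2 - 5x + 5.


Find where f'(x) = 0:
f'(x) = -10x - 5
Set f'(x) = 0:
-10x - 5 = 0
x = 5 / (-10) = -1/2
This is a linear equation in x, so there is exactly one solution.
Number of critical points: 1

1


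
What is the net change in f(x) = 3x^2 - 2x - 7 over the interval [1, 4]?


Net change = f(b) - f(a)
f(x) = 3x^2 - 2x - 7
Compute f(4):
f(4) = 3 * 4^2 - 2 * 4 - 7
= 48 - 8 - 7
= 33
Compute f(1):
f(1) = 3 * 1^2 - 2 * 1 - 7
= 3 - 2 - 7
= -6
Net change = 33 - (-6) = 39

39


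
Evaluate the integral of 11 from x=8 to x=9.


The integral of a constant k over [a, b] equals k * (b - a).
integral from 8 to 9 of 11 dx
= 11 * (9 - 8)
= 11 * 1
= 11

11


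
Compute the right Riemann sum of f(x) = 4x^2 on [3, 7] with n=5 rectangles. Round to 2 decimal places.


Right Riemann sum uses right endpoints of each subinterval.
Interval: [3, 7], n = 5
dx = (7 - 3) / 5 = 4/5
Right endpoints: [19/5, 23/5, 27/5, 31/5, 7]
f values: [1444/25, 2116/25, 2916/25, 3844/25, 196]
Sum = dx * (sum of f values)
= 4/5 * 3044/5
= 12176/25 = 487.04

487.04


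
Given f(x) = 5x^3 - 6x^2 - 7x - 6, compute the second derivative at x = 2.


First derivative:
f'(x) = 15x^2 - 12x - 7
Second derivative:
f''(x) = 30x - 12
Substitute x = 2:
f''(2) = 30 * 2 - 12
= 60 - 12
= 48

48


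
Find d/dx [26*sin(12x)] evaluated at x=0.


Apply the chain rule to differentiate 26*sin(12x):
d/dx [26*sin(12x)]
= 26 * cos(12x) * d/dx(12x)
= 26 * 12 * cos(12x)
= 312 * cos(12x)
Evaluate at x = 0:
= 312 * cos(0)
= 312 * 1
= 312

312


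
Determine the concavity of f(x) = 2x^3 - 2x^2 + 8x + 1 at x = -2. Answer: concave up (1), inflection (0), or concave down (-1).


Concavity is determined by the sign of f''(x).
f(x) = 2x^3 - 2x^2 + 8x + 1
f'(x) = 6x^2 - 4x + 8
f''(x) = 12x - 4
f''(-2) = 12 * (-2) - 4
= -24 - 4
= -28
Since f''(-2) < 0, the function is concave down (-1)

-1


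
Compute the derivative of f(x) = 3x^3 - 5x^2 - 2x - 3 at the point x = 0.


Differentiate f(x) = 3x^3 - 5x^2 - 2x - 3 term by term:
f'(x) = 9x^2 - 10x - 2
Substitute x = 0:
f'(0) = 9 * 0^2 - 10 * 0 - 2
= 0 + 0 - 2
= -2

-2


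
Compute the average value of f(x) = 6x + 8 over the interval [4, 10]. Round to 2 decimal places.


Average value = 1/(b-a) * integral from a to b of f(x) dx
First compute the integral of 6x + 8:
F(x) = 3x^2 + 8x
F(10) = 3 * 100 + 8 * 10 = 380
F(4) = 3 * 16 + 8 * 4 = 80
Integral = 380 - 80 = 300
Average = 300 / (10 - 4) = 300 / 6
= 50 = 50.00

50.00


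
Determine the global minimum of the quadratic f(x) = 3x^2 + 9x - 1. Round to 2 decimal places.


For a quadratic f(x) = ax^2 + bx + c with a > 0, the minimum is at the vertex.
Vertex x-coordinate: x = -b/(2a)
x = -(9) / (2 * 3)
x = -9/6 = -3/2
Substitute back to find the minimum value:
f(-3/2) = 3 * (-3/2)^2 + 9 * (-3/2) - 1
= 27/4 - 27/2 - 1
= -31/4 = -7.75

-7.75


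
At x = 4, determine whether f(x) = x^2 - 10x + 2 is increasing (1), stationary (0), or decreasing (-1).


Compute f'(x) to determine behavior:
f'(x) = 2x - 10
f'(4) = 2 * 4 - 10
= 8 - 10
= -2
Since f'(4) < 0, the function is decreasing (-1)

-1


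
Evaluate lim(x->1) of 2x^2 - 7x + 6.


Since polynomials are continuous, we use direct substitution.
lim(x->1) of 2x^2 - 7x + 6
= 2 * 1^2 - 7 * 1 + 6
= 2 - 7 + 6
= 1

1


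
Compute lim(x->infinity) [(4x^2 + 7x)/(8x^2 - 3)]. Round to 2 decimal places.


For limits at infinity with equal-degree polynomials,
we compare leading coefficients.
Numerator leading term: 4x^2
Denominator leading term: 8x^2
Divide both by x^2:
lim = (4 + 7/x) / (8 - 3/x^2)
As x -> infinity, the 1/x and 1/x^2 terms vanish:
= 4/8 = 1/2 = 0.50

0.50


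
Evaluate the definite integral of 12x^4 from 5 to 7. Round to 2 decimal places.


Find the antiderivative of 12x^4:
F(x) = 12/5 * x^5
Apply the Fundamental Theorem of Calculus:
F(7) - F(5)
= 12/5 * 7^5 - 12/5 * 5^5
= 12/5 * (16807 - 3125)
= 12/5 * 13682
= 164184/5 = 32836.80

32836.80


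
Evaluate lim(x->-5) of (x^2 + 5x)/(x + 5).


Direct substitution gives 0/0, so we factor the numerator.
Factor: (x^2 + 5x) = (x + 5)(x)
Cancel the common factor (x + 5):
(x^2 + 5x)/(x + 5) = (x)
Now substitute x = -5:
= (-5) - (0) = -5

-5


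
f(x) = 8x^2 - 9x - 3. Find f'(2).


Differentiate term by term using power and sum rules:
f(x) = 8x^2 - 9x - 3
f'(x) = 16x - 9
Substitute x = 2:
f'(2) = 16 * 2 - 9
= 32 - 9
= 23

23


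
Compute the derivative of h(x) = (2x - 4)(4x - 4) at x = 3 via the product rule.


Let u(x) = 2x - 4 and v(x) = 4x - 4
u'(x) = 2
v'(x) = 4
Product rule: h'(x) = u'(x)*v(x) + u(x)*v'(x)
= 2 * (4x - 4) + (2x - 4) * 4
At x = 3:
u(3) = 2 * 3 - 4 = 2
v(3) = 4 * 3 - 4 = 8
h'(3) = 2 * 8 + 2 * 4
= 16 + 8
= 24

24


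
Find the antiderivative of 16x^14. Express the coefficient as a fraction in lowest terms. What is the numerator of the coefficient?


Apply the power rule for integration:
integral of ax^n dx = a/(n+1) * x^(n+1) + C
integral of 16x^14 dx
= 16/15 * x^15 + C
The coefficient in lowest terms is 16/15, and its numerator is 16

16


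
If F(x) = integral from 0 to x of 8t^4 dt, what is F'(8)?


By the Fundamental Theorem of Calculus (Part 1):
If F(x) = integral from 0 to x of f(t) dt, then F'(x) = f(x)
Here f(t) = 8t^4
So F'(x) = 8x^4
Evaluate at x = 8:
F'(8) = 8 * 8^4
= 8 * 4096
= 32768

32768


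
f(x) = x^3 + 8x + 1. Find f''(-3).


First derivative:
f'(x) = 3x^2 + 8
Second derivative:
f''(x) = 6x
Substitute x = -3:
f''(-3) = 6 * (-3) + 0
= -18 + 0
= -18

-18


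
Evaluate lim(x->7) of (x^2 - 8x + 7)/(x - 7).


Direct substitution gives 0/0, so we factor the numerator.
Factor: (x^2 - 8x + 7) = (x - 7)(x - 1)
Cancel the common factor (x - 7):
(x^2 - 8x + 7)/(x - 7) = (x - 1)
Now substitute x = 7:
= (7) - (1) = 6

6


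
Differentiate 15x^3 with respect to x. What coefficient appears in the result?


We apply the power rule: d/dx [ax^n] = a*n * x^(n-1)
d/dx [15x^3]
= 15 * 3 * x^(3-1)
= 45x^2
The coefficient is 45

45


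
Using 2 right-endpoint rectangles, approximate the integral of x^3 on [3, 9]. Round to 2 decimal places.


Right Riemann sum uses right endpoints of each subinterval.
Interval: [3, 9], n = 2
dx = (9 - 3) / 2 = 3
Right endpoints: [6, 9]
f values: [216, 729]
Sum = dx * (sum of f values)
= 3 * 945
= 2835 = 2835.00

2835.00


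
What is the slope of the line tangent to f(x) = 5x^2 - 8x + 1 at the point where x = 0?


The slope of the tangent line equals f'(x) at the point.
f(x) = 5x^2 - 8x + 1
f'(x) = 10x - 8
At x = 0:
f'(0) = 10 * 0 - 8
= 0 - 8
= -8

-8


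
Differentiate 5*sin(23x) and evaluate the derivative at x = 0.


Apply the chain rule to differentiate 5*sin(23x):
d/dx [5*sin(23x)]
= 5 * cos(23x) * d/dx(23x)
= 5 * 23 * cos(23x)
= 115 * cos(23x)
Evaluate at x = 0:
= 115 * cos(0)
= 115 * 1
= 115

115


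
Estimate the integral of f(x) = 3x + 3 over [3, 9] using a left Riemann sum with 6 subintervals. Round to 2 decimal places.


Left Riemann sum uses left endpoints of each subinterval.
Interval: [3, 9], n = 6
dx = (9 - 3) / 6 = 1
Left endpoints: [3, 4, 5, 6, 7, 8]
f values: [12, 15, 18, 21, 24, 27]
Sum = dx * (sum of f values)
= 1 * 117
= 117 = 117.00

117.00


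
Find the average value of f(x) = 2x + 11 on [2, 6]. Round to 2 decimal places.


Average value = 1/(b-a) * integral from a to b of f(x) dx
First compute the integral of 2x + 11:
F(x) = x^2 + 11x
F(6) = 1 * 36 + 11 * 6 = 102
F(2) = 1 * 4 + 11 * 2 = 26
Integral = 102 - 26 = 76
Average = 76 / (6 - 2) = 76 / 4
= 19 = 19.00

19.00


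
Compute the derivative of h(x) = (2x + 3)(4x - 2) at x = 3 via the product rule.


Let u(x) = 2x + 3 and v(x) = 4x - 2
u'(x) = 2
v'(x) = 4
Product rule: h'(x) = u'(x)*v(x) + u(x)*v'(x)
= 2 * (4x - 2) + (2x + 3) * 4
At x = 3:
u(3) = 2 * 3 + 3 = 9
v(3) = 4 * 3 - 2 = 10
h'(3) = 2 * 10 + 9 * 4
= 20 + 36
= 56

56


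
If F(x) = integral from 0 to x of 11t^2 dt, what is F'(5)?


By the Fundamental Theorem of Calculus (Part 1):
If F(x) = integral from 0 to x of f(t) dt, then F'(x) = f(x)
Here f(t) = 11t^2
So F'(x) = 11x^2
Evaluate at x = 5:
F'(5) = 11 * 5^2
= 11 * 25
= 275

275


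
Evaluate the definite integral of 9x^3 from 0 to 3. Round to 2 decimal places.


Find the antiderivative of 9x^3:
F(x) = 9/4 * x^4
Apply the Fundamental Theorem of Calculus:
F(3) - F(0)
= 9/4 * 3^4 - 9/4 * 0^4
= 9/4 * (81 - 0)
= 9/4 * 81
= 729/4 = 182.25

182.25


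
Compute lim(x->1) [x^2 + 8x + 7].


Since polynomials are continuous, we use direct substitution.
lim(x->1) of x^2 + 8x + 7
= 1 * 1^2 + 8 * 1 + 7
= 1 + 8 + 7
= 16

16


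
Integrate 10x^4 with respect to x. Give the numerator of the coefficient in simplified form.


Apply the power rule for integration:
integral of ax^n dx = a/(n+1) * x^(n+1) + C
integral of 10x^4 dx
= 10/5 * x^5 + C
= 2 * x^5 + C
The coefficient in lowest terms is 2 = 2/1, so its numerator is 2

2


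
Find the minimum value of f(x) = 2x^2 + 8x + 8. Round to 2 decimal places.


For a quadratic f(x) = ax^2 + bx + c with a > 0, the minimum is at the vertex.
Vertex x-coordinate: x = -b/(2a)
x = -(8) / (2 * 2)
x = -8/4 = -2
Substitute back to find the minimum value:
f(-2) = 2 * (-2)^2 + 8 * (-2) + 8
= 8 - 16 + 8
= 0 = 0.00

0.00


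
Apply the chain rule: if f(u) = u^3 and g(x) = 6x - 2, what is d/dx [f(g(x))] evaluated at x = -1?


Using the chain rule: (f(g(x)))' = f'(g(x)) * g'(x)
First, find g(-1):
g(-1) = 6 * (-1) - 2 = -8
Next, f'(u) = 3u^2
And g'(x) = 6
So f'(g(-1)) * g'(-1)
= 3 * (-8)^2 * 6
= 3 * 64 * 6
= 1152

1152


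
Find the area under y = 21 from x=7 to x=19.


The area under a constant function y = 21 is a rectangle.
Width = 19 - 7 = 12
Height = 21
Area = width * height
= 12 * 21
= 252

252


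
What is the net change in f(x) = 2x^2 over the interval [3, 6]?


Net change = f(b) - f(a)
f(x) = 2x^2
Compute f(6):
f(6) = 2 * 6^2 + 0 * 6 + 0
= 72 + 0 + 0
= 72
Compute f(3):
f(3) = 2 * 3^2 + 0 * 3 + 0
= 18 + 0 + 0
= 18
Net change = 72 - 18 = 54

54


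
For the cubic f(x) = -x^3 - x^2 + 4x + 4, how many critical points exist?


Find where f'(x) = 0:
f(x) = -x^3 - x^2 + 4x + 4
f'(x) = -3x^2 - 2x + 4
This is a quadratic in x. Use the discriminant to count real roots.
Discriminant = (-2)^2 - 4 * (-3) * 4
= 4 - (-48)
= 52
Since discriminant > 0, f'(x) = 0 has 2 real solutions.
Number of critical points: 2

2


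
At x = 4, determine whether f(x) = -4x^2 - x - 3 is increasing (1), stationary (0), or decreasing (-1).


Compute f'(x) to determine behavior:
f'(x) = -8x - 1
f'(4) = -8 * 4 - 1
= -32 - 1
= -33
Since f'(4) < 0, the function is decreasing (-1)

-1


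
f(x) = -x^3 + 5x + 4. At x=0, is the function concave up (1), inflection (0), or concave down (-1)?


Concavity is determined by the sign of f''(x).
f(x) = -x^3 + 5x + 4
f'(x) = -3x^2 + 5
f''(x) = -6x
f''(0) = -6 * 0 + 0
= 0 + 0
= 0
f''(0) = 0, and f''(x) is linear with nonzero slope -6, so f'' changes sign at x = 0. Hence the function is at an inflection point (0)

0


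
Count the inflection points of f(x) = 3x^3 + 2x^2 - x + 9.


Inflection points occur where f''(x) = 0 and concavity changes.
f(x) = 3x^3 + 2x^2 - x + 9
f'(x) = 9x^2 + 4x - 1
f''(x) = 18x + 4
Set f''(x) = 0:
18x + 4 = 0
x = -4 / 18 = -2/9
Since f''(x) is linear (degree 1), it changes sign at this point.
Therefore there is exactly 1 inflection point.

1


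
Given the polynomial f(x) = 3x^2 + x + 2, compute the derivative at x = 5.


Differentiate term by term using power and sum rules:
f(x) = 3x^2 + x + 2
f'(x) = 6x + 1
Substitute x = 5:
f'(5) = 6 * 5 + 1
= 30 + 1
= 31

31


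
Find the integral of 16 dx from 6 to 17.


The integral of a constant k over [a, b] equals k * (b - a).
integral from 6 to 17 of 16 dx
= 16 * (17 - 6)
= 16 * 11
= 176

176


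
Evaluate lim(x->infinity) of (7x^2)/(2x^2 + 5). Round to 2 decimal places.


For limits at infinity with equal-degree polynomials,
we compare leading coefficients.
Numerator leading term: 7x^2
Denominator leading term: 2x^2
Divide both by x^2:
lim = (7) / (2 + 5/x^2)
As x -> infinity, the 1/x and 1/x^2 terms vanish:
= 7/2 = 3.50

3.50


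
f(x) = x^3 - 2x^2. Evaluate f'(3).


Differentiate f(x) = x^3 - 2x^2 term by term:
f'(x) = 3x^2 - 4x
Substitute x = 3:
f'(3) = 3 * 3^2 - 4 * 3 + 0
= 27 - 12 + 0
= 15

15


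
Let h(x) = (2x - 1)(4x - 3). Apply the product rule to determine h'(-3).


Let u(x) = 2x - 1 and v(x) = 4x - 3
u'(x) = 2
v'(x) = 4
Product rule: h'(x) = u'(x)*v(x) + u(x)*v'(x)
= 2 * (4x - 3) + (2x - 1) * 4
At x = -3:
u(-3) = 2 * (-3) - 1 = -7
v(-3) = 4 * (-3) - 3 = -15
h'(-3) = 2 * (-15) + (-7) * 4
= -30 - 28
= -58

-58


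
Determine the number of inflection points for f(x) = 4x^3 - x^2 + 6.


Inflection points occur where f''(x) = 0 and concavity changes.
f(x) = 4x^3 - x^2 + 6
f'(x) = 12x^2 - 2x
f''(x) = 24x - 2
Set f''(x) = 0:
24x - 2 = 0
x = 2 / 24 = 1/12
Since f''(x) is linear (degree 1), it changes sign at this point.
Therefore there is exactly 1 inflection point.

1


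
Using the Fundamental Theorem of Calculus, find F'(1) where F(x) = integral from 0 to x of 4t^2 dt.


By the Fundamental Theorem of Calculus (Part 1):
If F(x) = integral from 0 to x of f(t) dt, then F'(x) = f(x)
Here f(t) = 4t^2
So F'(x) = 4x^2
Evaluate at x = 1:
F'(1) = 4 * 1^2
= 4 * 1
= 4

4


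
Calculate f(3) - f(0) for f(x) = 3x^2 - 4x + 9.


Net change = f(b) - f(a)
f(x) = 3x^2 - 4x + 9
Compute f(3):
f(3) = 3 * 3^2 - 4 * 3 + 9
= 27 - 12 + 9
= 24
Compute f(0):
f(0) = 3 * 0^2 - 4 * 0 + 9
= 0 + 0 + 9
= 9
Net change = 24 - 9 = 15

15


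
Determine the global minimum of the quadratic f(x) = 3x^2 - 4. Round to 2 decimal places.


For a quadratic f(x) = ax^2 + bx + c with a > 0, the minimum is at the vertex.
Vertex x-coordinate: x = -b/(2a)
x = -(0) / (2 * 3)
x = 0/6 = 0
Substitute back to find the minimum value:
f(0) = 3 * 0^2 + 0 * 0 - 4
= 0 + 0 - 4
= -4 = -4.00

-4.00


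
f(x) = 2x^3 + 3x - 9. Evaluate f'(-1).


Differentiate f(x) = 2x^3 + 3x - 9 term by term:
f'(x) = 6x^2 + 3
Substitute x = -1:
f'(-1) = 6 * (-1)^2 + 0 * (-1) + 3
= 6 + 0 + 3
= 9

9


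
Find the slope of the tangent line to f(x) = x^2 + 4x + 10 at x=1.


The slope of the tangent line equals f'(x) at the point.
f(x) = x^2 + 4x + 10
f'(x) = 2x + 4
At x = 1:
f'(1) = 2 * 1 + 4
= 2 + 4
= 6

6


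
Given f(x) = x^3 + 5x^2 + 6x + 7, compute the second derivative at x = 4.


First derivative:
f'(x) = 3x^2 + 10x + 6
Second derivative:
f''(x) = 6x + 10
Substitute x = 4:
f''(4) = 6 * 4 + 10
= 24 + 10
= 34

34


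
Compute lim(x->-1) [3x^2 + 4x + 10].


Since polynomials are continuous, we use direct substitution.
lim(x->-1) of 3x^2 + 4x + 10
= 3 * (-1)^2 + 4 * (-1) + 10
= 3 - 4 + 10
= 9

9


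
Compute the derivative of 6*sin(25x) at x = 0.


Apply the chain rule to differentiate 6*sin(25x):
d/dx [6*sin(25x)]
= 6 * cos(25x) * d/dx(25x)
= 6 * 25 * cos(25x)
= 150 * cos(25x)
Evaluate at x = 0:
= 150 * cos(0)
= 150 * 1
= 150

150


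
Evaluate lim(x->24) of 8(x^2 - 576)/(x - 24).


Direct substitution gives 0/0, so we factor the numerator.
Factor: 8(x^2 - 576) = 8 * (x - 24)(x + 24)
Cancel the common factor (x - 24):
8(x^2 - 576)/(x - 24) = 8 * (x + 24)
Now substitute x = 24:
= 8 * (24 + 24) = 384

384


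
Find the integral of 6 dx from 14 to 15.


The integral of a constant k over [a, b] equals k * (b - a).
integral from 14 to 15 of 6 dx
= 6 * (15 - 14)
= 6 * 1
= 6

6


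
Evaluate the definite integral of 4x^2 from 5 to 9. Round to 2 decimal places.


Find the antiderivative of 4x^2:
F(x) = 4/3 * x^3
Apply the Fundamental Theorem of Calculus:
F(9) - F(5)
= 4/3 * 9^3 - 4/3 * 5^3
= 4/3 * (729 - 125)
= 4/3 * 604
= 2416/3 ≈ 805.33

805.33


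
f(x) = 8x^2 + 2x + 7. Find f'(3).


Differentiate term by term using power and sum rules:
f(x) = 8x^2 + 2x + 7
f'(x) = 16x + 2
Substitute x = 3:
f'(3) = 16 * 3 + 2
= 48 + 2
= 50

50


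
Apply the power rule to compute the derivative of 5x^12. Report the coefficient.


We apply the power rule: d/dx [ax^n] = a*n * x^(n-1)
d/dx [5x^12]
= 5 * 12 * x^(12-1)
= 60x^11
The coefficient is 60

60


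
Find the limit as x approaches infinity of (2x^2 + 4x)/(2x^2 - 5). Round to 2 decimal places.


For limits at infinity with equal-degree polynomials,
we compare leading coefficients.
Numerator leading term: 2x^2
Denominator leading term: 2x^2
Divide both by x^2:
lim = (2 + 4/x) / (2 - 5/x^2)
As x -> infinity, the 1/x and 1/x^2 terms vanish:
= 2/2 = 1 = 1.00

1.00


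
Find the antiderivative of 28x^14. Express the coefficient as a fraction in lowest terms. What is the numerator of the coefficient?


Apply the power rule for integration:
integral of ax^n dx = a/(n+1) * x^(n+1) + C
integral of 28x^14 dx
= 28/15 * x^15 + C
The coefficient in lowest terms is 28/15, and its numerator is 28

28


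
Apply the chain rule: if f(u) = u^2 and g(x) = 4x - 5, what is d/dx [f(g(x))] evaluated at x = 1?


Using the chain rule: (f(g(x)))' = f'(g(x)) * g'(x)
First, find g(1):
g(1) = 4 * 1 - 5 = -1
Next, f'(u) = 2u
And g'(x) = 4
So f'(g(1)) * g'(1)
= 2 * (-1) * 4
= -8

-8


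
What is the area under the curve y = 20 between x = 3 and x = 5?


The area under a constant function y = 20 is a rectangle.
Width = 5 - 3 = 2
Height = 20
Area = width * height
= 2 * 20
= 40

40


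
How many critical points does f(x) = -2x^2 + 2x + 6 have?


Find where f'(x) = 0:
f'(x) = -4x + 2
Set f'(x) = 0:
-4x + 2 = 0
x = -2 / (-4) = 1/2
This is a linear equation in x, so there is exactly one solution.
Number of critical points: 1

1


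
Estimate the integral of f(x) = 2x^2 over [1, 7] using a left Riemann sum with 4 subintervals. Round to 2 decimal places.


Left Riemann sum uses left endpoints of each subinterval.
Interval: [1, 7], n = 4
dx = (7 - 1) / 4 = 3/2
Left endpoints: [1, 5/2, 4, 11/2]
f values: [2, 25/2, 32, 121/2]
Sum = dx * (sum of f values)
= 3/2 * 107
= 321/2 = 160.50

160.50


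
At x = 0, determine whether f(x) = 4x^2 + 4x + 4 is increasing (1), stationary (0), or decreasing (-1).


Compute f'(x) to determine behavior:
f'(x) = 8x + 4
f'(0) = 8 * 0 + 4
= 0 + 4
= 4
Since f'(0) > 0, the function is increasing (1)

1


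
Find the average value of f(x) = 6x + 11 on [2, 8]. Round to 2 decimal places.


Average value = 1/(b-a) * integral from a to b of f(x) dx
First compute the integral of 6x + 11:
F(x) = 3x^2 + 11x
F(8) = 3 * 64 + 11 * 8 = 280
F(2) = 3 * 4 + 11 * 2 = 34
Integral = 280 - 34 = 246
Average = 246 / (8 - 2) = 246 / 6
= 41 = 41.00

41.00


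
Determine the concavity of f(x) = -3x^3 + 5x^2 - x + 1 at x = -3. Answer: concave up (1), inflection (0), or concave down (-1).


Concavity is determined by the sign of f''(x).
f(x) = -3x^3 + 5x^2 - x + 1
f'(x) = -9x^2 + 10x - 1
f''(x) = -18x + 10
f''(-3) = -18 * (-3) + 10
= 54 + 10
= 64
Since f''(-3) > 0, the function is concave up (1)

1


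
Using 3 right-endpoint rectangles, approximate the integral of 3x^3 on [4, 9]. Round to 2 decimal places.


Right Riemann sum uses right endpoints of each subinterval.
Interval: [4, 9], n = 3
dx = (9 - 4) / 3 = 5/3
Right endpoints: [17/3, 22/3, 9]
f values: [4913/9, 10648/9, 2187]
Sum = dx * (sum of f values)
= 5/3 * 3916
= 19580/3 ≈ 6526.67

6526.67


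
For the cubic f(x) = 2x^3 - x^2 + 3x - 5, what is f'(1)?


Differentiate f(x) = 2x^3 - x^2 + 3x - 5 term by term:
f'(x) = 6x^2 - 2x + 3
Substitute x = 1:
f'(1) = 6 * 1^2 - 2 * 1 + 3
= 6 - 2 + 3
= 7

7


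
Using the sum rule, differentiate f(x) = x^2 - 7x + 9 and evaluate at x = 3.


Differentiate term by term using power and sum rules:
f(x) = x^2 - 7x + 9
f'(x) = 2x - 7
Substitute x = 3:
f'(3) = 2 * 3 - 7
= 6 - 7
= -1

-1
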